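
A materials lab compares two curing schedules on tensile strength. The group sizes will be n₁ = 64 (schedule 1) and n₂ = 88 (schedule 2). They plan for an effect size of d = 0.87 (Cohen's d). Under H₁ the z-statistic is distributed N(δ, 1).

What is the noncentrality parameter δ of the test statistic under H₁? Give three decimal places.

δ ≈ 5.296

δ = d / √(1/n₁ + 1/n₂) = 0.87 / √(1/64 + 1/88) = 5.2958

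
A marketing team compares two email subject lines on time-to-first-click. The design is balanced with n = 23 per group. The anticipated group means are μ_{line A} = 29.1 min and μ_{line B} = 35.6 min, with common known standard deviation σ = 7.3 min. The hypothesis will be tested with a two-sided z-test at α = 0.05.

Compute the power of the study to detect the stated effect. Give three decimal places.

Power ≈ 0.855

Standardized effect: d = |μ_{line A} − μ_{line B}| / σ = |29.1 − 35.6| / 7.3 = 0.8904
Noncentrality parameter: δ = d·√(n/2) = 0.8904 × √(23/2) = 3.0195
Critical value for a two-sided test at α = 0.05: z_{α/2} = 1.960.
Power = Φ(δ − 1.960) + Φ(−δ − 1.960) = Φ(1.060) + Φ(-4.979) = 0.8553 + 0.0000 = 0.8553.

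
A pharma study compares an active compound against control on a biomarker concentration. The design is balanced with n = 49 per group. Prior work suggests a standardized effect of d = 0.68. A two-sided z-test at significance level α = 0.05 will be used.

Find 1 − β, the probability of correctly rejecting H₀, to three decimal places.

Power ≈ 0.920

Noncentrality parameter: δ = d·√(n/2) = 0.68 × √(49/2) = 3.3658
Critical value for a two-sided test at α = 0.05: z_{α/2} = 1.960.
Power = Φ(δ − 1.960) + Φ(−δ − 1.960) = Φ(1.406) + Φ(-5.326) = 0.9201 + 0.0000 = 0.9201.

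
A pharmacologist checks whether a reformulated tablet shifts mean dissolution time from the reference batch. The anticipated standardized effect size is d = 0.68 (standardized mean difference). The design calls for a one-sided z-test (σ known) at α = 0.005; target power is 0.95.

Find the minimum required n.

Set Φ(δ − 2.576) = 0.95; then δ − 2.576 = Φ⁻¹(0.95) = 1.645, giving δ = 4.221.
δ = d·√n ⇒ n = (δ/d)² = (4.221 / 0.68)² = 38.53.
Round up to the next whole unit.

n = 39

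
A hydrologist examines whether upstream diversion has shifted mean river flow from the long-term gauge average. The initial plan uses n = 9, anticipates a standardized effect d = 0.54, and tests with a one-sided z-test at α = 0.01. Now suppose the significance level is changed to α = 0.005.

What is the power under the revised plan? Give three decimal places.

δ = d·√n = 0.54 × √9 = 1.6200 (unchanged). New critical value: z_{0.005} = 2.576.
Revised power = Φ(δ − 2.576) = Φ(-0.956) = 0.1696.

Power ≈ 0.170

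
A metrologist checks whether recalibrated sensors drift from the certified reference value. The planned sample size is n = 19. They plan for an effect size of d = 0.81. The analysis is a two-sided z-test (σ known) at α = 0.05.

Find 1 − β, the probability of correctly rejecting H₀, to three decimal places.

Noncentrality parameter: δ = d·√n = 0.81 × √19 = 3.5307
Two-sided α = 0.05 → critical value z_{0.025} = 1.960.
Power = Φ(δ − 1.960) + Φ(−δ − 1.960) = Φ(1.571) + Φ(-5.491) = 0.9419 + 0.0000 = 0.9419.

Power ≈ 0.942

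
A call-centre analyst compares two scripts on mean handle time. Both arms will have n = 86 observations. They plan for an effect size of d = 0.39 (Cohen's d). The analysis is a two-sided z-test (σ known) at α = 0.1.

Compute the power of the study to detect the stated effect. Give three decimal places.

Noncentrality parameter: δ = d·√(n/2) = 0.39 × √(86/2) = 2.5574
Two-sided α = 0.1 → critical value z_{0.05} = 1.645.
Power = Φ(δ − 1.645) + Φ(−δ − 1.645) = Φ(0.913) + Φ(-4.202) = 0.8193 + 0.0000 = 0.8193.

Power ≈ 0.819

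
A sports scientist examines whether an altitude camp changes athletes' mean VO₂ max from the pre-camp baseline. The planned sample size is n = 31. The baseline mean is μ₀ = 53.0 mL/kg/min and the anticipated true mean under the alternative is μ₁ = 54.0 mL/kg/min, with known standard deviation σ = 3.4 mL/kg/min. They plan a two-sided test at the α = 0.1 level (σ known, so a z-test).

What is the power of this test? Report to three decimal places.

Power ≈ 0.498

Standardized effect: d = |μ₁ − μ₀| / σ = |54.0 − 53.0| / 3.4 = 0.2941
Noncentrality parameter: δ = d·√n = 0.2941 × √31 = 1.6376
Two-sided α = 0.1 → critical value z_{0.05} = 1.645.
Power = Φ(δ − 1.645) + Φ(−δ − 1.645) = Φ(-0.007) + Φ(-3.282) = 0.4971 + 0.0005 = 0.4976.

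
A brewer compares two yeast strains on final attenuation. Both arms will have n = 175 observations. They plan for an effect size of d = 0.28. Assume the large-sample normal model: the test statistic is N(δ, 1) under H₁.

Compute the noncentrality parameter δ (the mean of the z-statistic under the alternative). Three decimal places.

The noncentrality parameter scales effect size by the design's sample-size factor: δ = d·√(n/2) = 0.28 × √(175/2) = 2.6192

δ ≈ 2.619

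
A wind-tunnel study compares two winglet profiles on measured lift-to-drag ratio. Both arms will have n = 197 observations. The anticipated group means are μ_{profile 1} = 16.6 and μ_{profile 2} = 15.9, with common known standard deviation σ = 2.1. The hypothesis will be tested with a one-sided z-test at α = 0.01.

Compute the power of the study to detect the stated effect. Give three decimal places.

Standardized effect: d = |μ_{profile 1} − μ_{profile 2}| / σ = |16.6 − 15.9| / 2.1 = 0.3333
Noncentrality parameter: δ = d·√(n/2) = 0.3333 × √(197/2) = 3.3082
One-sided α = 0.01 → critical value z_{0.01} = 2.326.
Power = P(Z > 2.326 − δ) = Φ(0.982) = 0.8369.

Power ≈ 0.837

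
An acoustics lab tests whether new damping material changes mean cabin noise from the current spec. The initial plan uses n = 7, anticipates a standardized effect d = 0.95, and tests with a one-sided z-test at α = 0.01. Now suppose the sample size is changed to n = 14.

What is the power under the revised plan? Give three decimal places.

With n = 14: δ = d·√n = 0.95 × √14 = 3.5546. Critical value z_{0.01} = 2.326.
Revised power = Φ(δ − 2.326) = Φ(1.228) = 0.8903.

Power ≈ 0.890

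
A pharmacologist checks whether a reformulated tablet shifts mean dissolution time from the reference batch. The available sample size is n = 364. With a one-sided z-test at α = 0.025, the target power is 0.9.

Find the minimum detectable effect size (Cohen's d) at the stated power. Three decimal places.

d ≈ 0.170

Need Φ(δ − 1.960) = 0.9, so δ = 1.960 + 1.282 = 3.242.
δ = d·√n ⇒ d = δ/√n = 3.242/√364 = 0.1699.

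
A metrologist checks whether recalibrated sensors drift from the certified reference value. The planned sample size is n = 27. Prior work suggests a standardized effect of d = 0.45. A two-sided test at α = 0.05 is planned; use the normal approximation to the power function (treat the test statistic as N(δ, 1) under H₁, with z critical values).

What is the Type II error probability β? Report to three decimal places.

Noncentrality parameter: δ = d·√n = 0.45 × √27 = 2.3383
Two-sided α = 0.05 → critical value z_{0.025} = 1.960.
Power = Φ(δ − 1.960) + Φ(−δ − 1.960) = Φ(0.378) + Φ(-4.298) = 0.6474 + 0.0000 = 0.6474.
Type II error: β = 1 − power = 1 − 0.6474 = 0.3526.

β ≈ 0.353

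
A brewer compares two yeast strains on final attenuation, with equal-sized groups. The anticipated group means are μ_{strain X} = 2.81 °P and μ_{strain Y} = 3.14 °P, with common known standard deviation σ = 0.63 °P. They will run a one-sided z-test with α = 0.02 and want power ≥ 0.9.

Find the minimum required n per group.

Standardized effect: d = |μ_{strain X} − μ_{strain Y}| / σ = |2.81 − 3.14| / 0.63 = 0.5238
Set Φ(δ − 2.054) = 0.9; then δ − 2.054 = Φ⁻¹(0.9) = 1.282, giving δ = 3.335.
δ = d·√(n/2) ⇒ n = 2(δ/d)² = 2 × (3.335 / 0.5238)² = 81.09.
Round up to the next whole unit.

n = 82 per group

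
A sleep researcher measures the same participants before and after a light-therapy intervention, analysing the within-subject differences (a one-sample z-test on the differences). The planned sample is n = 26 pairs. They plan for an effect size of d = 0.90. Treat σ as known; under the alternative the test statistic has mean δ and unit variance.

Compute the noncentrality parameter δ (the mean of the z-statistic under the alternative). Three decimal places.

The noncentrality parameter scales effect size by the design's sample-size factor: δ = d·√n = 0.90 × √26 = 4.5891

δ ≈ 4.589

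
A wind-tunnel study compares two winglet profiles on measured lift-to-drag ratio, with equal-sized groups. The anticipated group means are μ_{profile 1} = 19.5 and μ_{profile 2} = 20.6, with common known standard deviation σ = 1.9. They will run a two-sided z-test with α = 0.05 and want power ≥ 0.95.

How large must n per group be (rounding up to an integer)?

Standardized effect: d = |μ_{profile 1} − μ_{profile 2}| / σ = |19.5 − 20.6| / 1.9 = 0.5789
Set Φ(δ − 1.960) = 0.95; then δ − 1.960 = Φ⁻¹(0.95) = 1.645, giving δ = 3.605.
(The Φ(−δ − z_{α/2}) term is vanishingly small for δ > 0 and is dropped in the standard sample-size formula.)
δ = d·√(n/2) ⇒ n = 2(δ/d)² = 2 × (3.605 / 0.5789)² = 77.54.
Round up to the next whole unit.

n = 78 per group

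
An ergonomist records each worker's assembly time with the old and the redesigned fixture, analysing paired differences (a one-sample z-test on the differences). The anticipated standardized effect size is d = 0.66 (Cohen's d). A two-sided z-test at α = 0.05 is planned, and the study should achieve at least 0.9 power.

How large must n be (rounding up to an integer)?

n = 25

For power 0.9 need Φ(δ − z_{0.025}) = 0.9, so δ = z_{0.025} + z_{0.10} = 1.960 + 1.282 = 3.242.
(The Φ(−δ − z_{α/2}) term is vanishingly small for δ > 0 and is dropped in the standard sample-size formula.)
δ = d·√n ⇒ n = (δ/d)² = (3.242 / 0.66)² = 24.12.
Round up to the next whole unit.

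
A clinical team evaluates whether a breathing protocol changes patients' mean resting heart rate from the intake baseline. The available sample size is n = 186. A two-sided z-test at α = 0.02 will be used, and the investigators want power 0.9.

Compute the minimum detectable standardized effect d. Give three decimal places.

d ≈ 0.265

Need Φ(δ − 2.326) = 0.9, so δ = 2.326 + 1.282 = 3.608.
(The second rejection-region term Φ(−δ − z_{α/2}) is negligible and dropped.)
δ = d·√n ⇒ d = δ/√n = 3.608/√186 = 0.2645.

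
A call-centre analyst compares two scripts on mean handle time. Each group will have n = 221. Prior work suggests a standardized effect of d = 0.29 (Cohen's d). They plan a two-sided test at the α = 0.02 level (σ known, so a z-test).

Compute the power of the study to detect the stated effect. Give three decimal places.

Power ≈ 0.765

Noncentrality parameter: δ = d·√(n/2) = 0.29 × √(221/2) = 3.0485
Critical value for a two-sided test at α = 0.02: z_{α/2} = 2.326.
Power = Φ(δ − 2.326) + Φ(−δ − 2.326) = Φ(0.722) + Φ(-5.375) = 0.7649 + 0.0000 = 0.7649.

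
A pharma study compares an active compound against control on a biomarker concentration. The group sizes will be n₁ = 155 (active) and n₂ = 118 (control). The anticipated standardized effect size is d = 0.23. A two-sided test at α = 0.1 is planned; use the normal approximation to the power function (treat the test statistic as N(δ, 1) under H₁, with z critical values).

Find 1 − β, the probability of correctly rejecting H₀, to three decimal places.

Noncentrality parameter: δ = d / √(1/n₁ + 1/n₂) = 0.23 / √(1/155 + 1/118) = 1.8826
Two-sided α = 0.1 → critical value z_{0.05} = 1.645.
Power = Φ(δ − 1.645) + Φ(−δ − 1.645) = Φ(0.238) + Φ(-3.527) = 0.5940 + 0.0002 = 0.5942.

Power ≈ 0.594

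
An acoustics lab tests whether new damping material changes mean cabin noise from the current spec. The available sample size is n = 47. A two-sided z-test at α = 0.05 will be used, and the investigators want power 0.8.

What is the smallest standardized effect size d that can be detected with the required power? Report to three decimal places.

d ≈ 0.409

Required noncentrality: δ = z_{0.025} + z_{0.20} = 1.960 + 0.842 = 2.802.
(The second rejection-region term Φ(−δ − z_{α/2}) is negligible and dropped.)
δ = d·√n ⇒ d = δ/√n = 2.802/√47 = 0.4087.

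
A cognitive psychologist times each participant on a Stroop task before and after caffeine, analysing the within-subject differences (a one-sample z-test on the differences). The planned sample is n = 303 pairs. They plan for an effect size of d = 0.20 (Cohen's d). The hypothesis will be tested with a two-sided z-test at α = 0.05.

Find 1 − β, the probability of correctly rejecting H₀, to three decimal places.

Noncentrality parameter: δ = d·√n = 0.20 × √303 = 3.4814
Two-sided α = 0.05 → critical value z_{0.025} = 1.960.
Power = Φ(δ − 1.960) + Φ(−δ − 1.960) = Φ(1.521) + Φ(-5.441) = 0.9359 + 0.0000 = 0.9359.

Power ≈ 0.936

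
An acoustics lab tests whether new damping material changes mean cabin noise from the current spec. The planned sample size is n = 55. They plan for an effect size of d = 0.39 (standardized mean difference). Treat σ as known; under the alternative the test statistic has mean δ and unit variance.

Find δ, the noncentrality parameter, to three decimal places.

δ ≈ 2.892

δ = d·√n = 0.39 × √55 = 2.8923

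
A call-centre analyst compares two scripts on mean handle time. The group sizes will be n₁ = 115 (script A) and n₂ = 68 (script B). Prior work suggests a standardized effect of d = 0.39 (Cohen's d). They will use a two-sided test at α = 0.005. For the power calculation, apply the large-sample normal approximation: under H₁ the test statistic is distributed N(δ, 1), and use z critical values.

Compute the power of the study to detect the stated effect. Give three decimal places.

Noncentrality parameter: δ = d / √(1/n₁ + 1/n₂) = 0.39 / √(1/115 + 1/68) = 2.5494
Two-sided α = 0.005 → critical value z_{0.0025} = 2.807.
Power = Φ(δ − 2.807) + Φ(−δ − 2.807) = Φ(-0.258) + Φ(-5.356) = 0.3984 + 0.0000 = 0.3984.

Power ≈ 0.398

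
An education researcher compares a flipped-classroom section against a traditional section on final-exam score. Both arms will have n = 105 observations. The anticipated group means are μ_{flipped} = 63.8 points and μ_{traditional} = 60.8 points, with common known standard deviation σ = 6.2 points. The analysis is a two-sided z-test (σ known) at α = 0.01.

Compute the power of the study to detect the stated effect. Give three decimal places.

Standardized effect: d = |μ_{flipped} − μ_{traditional}| / σ = |63.8 − 60.8| / 6.2 = 0.4839
Noncentrality parameter: δ = d·√(n/2) = 0.4839 × √(105/2) = 3.5060
Two-sided α = 0.01 → critical value z_{0.005} = 2.576.
Power = Φ(δ − 2.576) + Φ(−δ − 2.576) = Φ(0.930) + Φ(-6.082) = 0.8239 + 0.0000 = 0.8239.

Power ≈ 0.824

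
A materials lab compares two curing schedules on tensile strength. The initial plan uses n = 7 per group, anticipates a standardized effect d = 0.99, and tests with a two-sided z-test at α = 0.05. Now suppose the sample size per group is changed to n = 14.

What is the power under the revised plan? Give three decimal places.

With n = 14 per group: δ = d·√(n/2) = 0.99 × √(14/2) = 2.6193. Critical value z_{0.025} = 1.960.
Revised power = Φ(δ − 1.960) + Φ(−δ − 1.960) = Φ(0.659) + Φ(-4.579) = 0.7452 + 0.0000 = 0.7452.

Power ≈ 0.745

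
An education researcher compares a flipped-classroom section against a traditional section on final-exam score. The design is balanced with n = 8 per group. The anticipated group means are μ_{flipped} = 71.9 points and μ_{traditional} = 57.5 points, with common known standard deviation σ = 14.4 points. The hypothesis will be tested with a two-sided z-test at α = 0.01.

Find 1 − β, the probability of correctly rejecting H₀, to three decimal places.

Power ≈ 0.282

Standardized effect: d = |μ_{flipped} − μ_{traditional}| / σ = |71.9 − 57.5| / 14.4 = 1.0000
Noncentrality parameter: λ = d·√(n/2) = 1.0000 × √(8/2) = 2.0000
Critical value for a two-sided test at α = 0.01: z_{α/2} = 2.576.
Power = Φ(λ − 2.576) + Φ(−λ − 2.576) = Φ(-0.576) + Φ(-4.576) = 0.2824 + 0.0000 = 0.2824.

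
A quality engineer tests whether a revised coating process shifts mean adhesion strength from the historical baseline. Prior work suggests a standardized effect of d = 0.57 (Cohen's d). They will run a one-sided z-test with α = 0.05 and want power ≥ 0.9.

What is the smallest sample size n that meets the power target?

n = 27

For power 0.9 need Φ(δ − z_{0.05}) = 0.9, so δ = z_{0.05} + z_{0.10} = 1.645 + 1.282 = 2.926.
δ = d·√n ⇒ n = (δ/d)² = (2.926 / 0.57)² = 26.36.
Round up to the next whole unit.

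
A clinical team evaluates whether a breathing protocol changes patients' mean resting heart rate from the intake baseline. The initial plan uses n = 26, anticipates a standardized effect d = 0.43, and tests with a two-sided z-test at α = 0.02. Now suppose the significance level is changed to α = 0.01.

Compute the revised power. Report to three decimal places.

Power ≈ 0.351

δ = d·√n = 0.43 × √26 = 2.1926 (unchanged). New critical value: z_{0.005} = 2.576.
Revised power = Φ(δ − 2.576) + Φ(−δ − 2.576) = Φ(-0.383) + Φ(-4.768) = 0.3508 + 0.0000 = 0.3508.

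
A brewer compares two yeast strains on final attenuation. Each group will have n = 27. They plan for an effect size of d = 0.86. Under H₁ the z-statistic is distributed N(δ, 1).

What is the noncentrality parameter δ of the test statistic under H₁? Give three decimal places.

δ = d·√(n/2) = 0.86 × √(27/2) = 3.1598

δ ≈ 3.160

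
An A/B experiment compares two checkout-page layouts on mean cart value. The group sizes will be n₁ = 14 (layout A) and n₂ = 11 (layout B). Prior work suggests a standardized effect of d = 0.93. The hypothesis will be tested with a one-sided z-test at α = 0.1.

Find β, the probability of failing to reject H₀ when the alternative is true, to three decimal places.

Noncentrality parameter: δ = d / √(1/n₁ + 1/n₂) = 0.93 / √(1/14 + 1/11) = 2.3082
Critical value for a one-sided test at α = 0.1: z_α = 1.282.
Power = Φ(δ − 1.282) = Φ(1.027) = 0.8477.
Type II error: β = 1 − power = 1 − 0.8477 = 0.1523.

β ≈ 0.152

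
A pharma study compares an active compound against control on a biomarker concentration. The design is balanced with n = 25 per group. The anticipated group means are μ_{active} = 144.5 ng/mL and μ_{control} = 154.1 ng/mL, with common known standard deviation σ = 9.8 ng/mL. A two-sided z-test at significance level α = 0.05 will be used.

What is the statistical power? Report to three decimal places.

Standardized effect: d = |μ_{active} − μ_{control}| / σ = |144.5 − 154.1| / 9.8 = 0.9796
Noncentrality parameter: δ = d·√(n/2) = 0.9796 × √(25/2) = 3.4634
Critical value for a two-sided test at α = 0.05: z_{α/2} = 1.960.
Power = Φ(δ − 1.960) + Φ(−δ − 1.960) = Φ(1.503) + Φ(-5.423) = 0.9336 + 0.0000 = 0.9336.

Power ≈ 0.934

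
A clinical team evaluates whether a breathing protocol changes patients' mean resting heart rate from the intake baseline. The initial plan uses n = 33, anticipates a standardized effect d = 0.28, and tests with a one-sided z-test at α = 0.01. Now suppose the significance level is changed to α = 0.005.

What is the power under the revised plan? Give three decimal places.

Power ≈ 0.167

δ = d·√n = 0.28 × √33 = 1.6085 (unchanged). New critical value: z_{0.005} = 2.576.
Revised power = P(Z > 2.576 − δ) = Φ(-0.967) = 0.1667.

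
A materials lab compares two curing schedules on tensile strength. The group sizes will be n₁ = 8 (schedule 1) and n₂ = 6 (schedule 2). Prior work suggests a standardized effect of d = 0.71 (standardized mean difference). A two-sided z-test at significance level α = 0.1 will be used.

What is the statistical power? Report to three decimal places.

Power ≈ 0.372

Noncentrality parameter: δ = d / √(1/n₁ + 1/n₂) = 0.71 / √(1/8 + 1/6) = 1.3147
Two-sided α = 0.1 → critical value z_{0.05} = 1.645.
Power = Φ(δ − 1.645) + Φ(−δ − 1.645) = Φ(-0.330) + Φ(-2.960) = 0.3706 + 0.0015 = 0.3722.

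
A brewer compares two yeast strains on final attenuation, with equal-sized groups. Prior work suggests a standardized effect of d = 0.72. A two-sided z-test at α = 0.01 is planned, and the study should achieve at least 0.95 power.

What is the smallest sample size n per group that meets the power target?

Set Φ(δ − 2.576) = 0.95; then δ − 2.576 = Φ⁻¹(0.95) = 1.645, giving δ = 4.221.
(The Φ(−δ − z_{α/2}) term is vanishingly small for δ > 0 and is dropped in the standard sample-size formula.)
δ = d·√(n/2) ⇒ n = 2(δ/d)² = 2 × (4.221 / 0.72)² = 68.73.
Round up to the next whole unit.

n = 69 per group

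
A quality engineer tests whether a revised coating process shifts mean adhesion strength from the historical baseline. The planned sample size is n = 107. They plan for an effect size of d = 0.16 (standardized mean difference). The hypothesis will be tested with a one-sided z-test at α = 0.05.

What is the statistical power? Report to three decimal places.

Noncentrality parameter: λ = d·√n = 0.16 × √107 = 1.6551
One-sided α = 0.05 → critical value z_{0.05} = 1.645.
Power = P(Z > 1.645 − λ) = Φ(0.010) = 0.5041.

Power ≈ 0.504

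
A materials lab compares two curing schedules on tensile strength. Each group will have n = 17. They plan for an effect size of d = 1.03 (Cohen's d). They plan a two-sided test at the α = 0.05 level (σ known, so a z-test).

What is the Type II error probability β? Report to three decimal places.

Noncentrality parameter: δ = d·√(n/2) = 1.03 × √(17/2) = 3.0029
Two-sided α = 0.05 → critical value z_{0.025} = 1.960.
Power = Φ(δ − 1.960) + Φ(−δ − 1.960) = Φ(1.043) + Φ(-4.963) = 0.8515 + 0.0000 = 0.8515.
Type II error: β = 1 − power = 1 − 0.8515 = 0.1485.

β ≈ 0.148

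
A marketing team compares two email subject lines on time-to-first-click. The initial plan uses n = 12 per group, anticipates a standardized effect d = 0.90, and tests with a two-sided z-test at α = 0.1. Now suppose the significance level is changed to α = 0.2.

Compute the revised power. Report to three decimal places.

Power ≈ 0.822

δ = d·√(n/2) = 0.90 × √(12/2) = 2.2045 (unchanged). New critical value: z_{0.1} = 1.282.
Revised power = Φ(δ − 1.282) + Φ(−δ − 1.282) = Φ(0.923) + Φ(-3.486) = 0.8220 + 0.0002 = 0.8222.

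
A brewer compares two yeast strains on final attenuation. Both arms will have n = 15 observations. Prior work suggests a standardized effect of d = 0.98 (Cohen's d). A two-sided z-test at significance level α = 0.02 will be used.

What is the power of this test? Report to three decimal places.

Noncentrality parameter: δ = d·√(n/2) = 0.98 × √(15/2) = 2.6838
Critical value for a two-sided test at α = 0.02: z_{α/2} = 2.326.
Power = Φ(δ − 2.326) + Φ(−δ − 2.326) = Φ(0.357) + Φ(-5.010) = 0.6396 + 0.0000 = 0.6396.

Power ≈ 0.640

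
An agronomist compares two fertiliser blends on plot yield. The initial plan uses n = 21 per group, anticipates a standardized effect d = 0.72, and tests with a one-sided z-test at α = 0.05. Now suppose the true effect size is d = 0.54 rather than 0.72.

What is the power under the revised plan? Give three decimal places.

With d = 0.54: δ = d·√(n/2) = 0.54 × √(21/2) = 1.7498. Critical value z_{0.05} = 1.645.
Revised power = Φ(δ − 1.645) = Φ(0.105) = 0.5418.

Power ≈ 0.542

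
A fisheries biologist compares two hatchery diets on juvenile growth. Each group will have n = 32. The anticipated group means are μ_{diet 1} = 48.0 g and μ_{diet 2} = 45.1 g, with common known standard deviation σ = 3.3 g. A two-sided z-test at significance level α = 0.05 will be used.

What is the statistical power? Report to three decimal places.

Power ≈ 0.940

Standardized effect: d = |μ_{diet 1} − μ_{diet 2}| / σ = |48.0 − 45.1| / 3.3 = 0.8788
Noncentrality parameter: δ = d·√(n/2) = 0.8788 × √(32/2) = 3.5152
Two-sided α = 0.05 → critical value z_{0.025} = 1.960.
Power = Φ(δ − 1.960) + Φ(−δ − 1.960) = Φ(1.555) + Φ(-5.475) = 0.9400 + 0.0000 = 0.9400.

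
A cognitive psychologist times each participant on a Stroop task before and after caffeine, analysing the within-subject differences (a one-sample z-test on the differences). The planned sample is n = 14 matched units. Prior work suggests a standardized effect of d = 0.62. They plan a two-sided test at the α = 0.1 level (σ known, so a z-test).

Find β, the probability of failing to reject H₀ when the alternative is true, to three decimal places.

β ≈ 0.250

Noncentrality parameter: δ = d·√n = 0.62 × √14 = 2.3198
Critical value for a two-sided test at α = 0.1: z_{α/2} = 1.645.
Power = Φ(δ − 1.645) + Φ(−δ − 1.645) = Φ(0.675) + Φ(-3.965) = 0.7502 + 0.0000 = 0.7502.
Type II error: β = 1 − power = 1 − 0.7502 = 0.2498.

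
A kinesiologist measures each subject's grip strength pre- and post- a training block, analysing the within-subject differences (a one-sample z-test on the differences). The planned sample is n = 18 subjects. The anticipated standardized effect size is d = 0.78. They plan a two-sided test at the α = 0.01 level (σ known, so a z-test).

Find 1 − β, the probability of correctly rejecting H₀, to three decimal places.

Power ≈ 0.768

Noncentrality parameter: δ = d·√n = 0.78 × √18 = 3.3093
Critical value for a two-sided test at α = 0.01: z_{α/2} = 2.576.
Power = Φ(δ − 2.576) + Φ(−δ − 2.576) = Φ(0.733) + Φ(-5.885) = 0.7684 + 0.0000 = 0.7684.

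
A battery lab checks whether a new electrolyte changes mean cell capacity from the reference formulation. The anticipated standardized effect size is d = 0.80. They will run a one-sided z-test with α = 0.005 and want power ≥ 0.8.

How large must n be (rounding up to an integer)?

n = 19

For power 0.8 need Φ(δ − z_{0.005}) = 0.8, so δ = z_{0.005} + z_{0.20} = 2.576 + 0.842 = 3.417.
δ = d·√n ⇒ n = (δ/d)² = (3.417 / 0.80)² = 18.25.
Round up to the next whole unit.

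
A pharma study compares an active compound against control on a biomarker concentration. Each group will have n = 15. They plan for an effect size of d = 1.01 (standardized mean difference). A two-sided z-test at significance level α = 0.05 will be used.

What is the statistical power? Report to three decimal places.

Power ≈ 0.790

Noncentrality parameter: δ = d·√(n/2) = 1.01 × √(15/2) = 2.7660
Critical value for a two-sided test at α = 0.05: z_{α/2} = 1.960.
Power = Φ(δ − 1.960) + Φ(−δ − 1.960) = Φ(0.806) + Φ(-4.726) = 0.7899 + 0.0000 = 0.7899.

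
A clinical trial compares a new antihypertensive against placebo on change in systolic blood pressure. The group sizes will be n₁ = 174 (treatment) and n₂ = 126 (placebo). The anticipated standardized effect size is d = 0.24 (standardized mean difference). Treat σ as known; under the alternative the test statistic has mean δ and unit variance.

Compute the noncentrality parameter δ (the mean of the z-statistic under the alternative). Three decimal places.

δ ≈ 2.052

δ = d / √(1/n₁ + 1/n₂) = 0.24 / √(1/174 + 1/126) = 2.0517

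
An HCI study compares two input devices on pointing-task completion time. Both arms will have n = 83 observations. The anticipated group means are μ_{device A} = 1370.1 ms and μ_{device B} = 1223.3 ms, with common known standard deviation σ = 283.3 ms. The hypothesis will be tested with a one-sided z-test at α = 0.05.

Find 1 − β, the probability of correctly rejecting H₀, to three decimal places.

Standardized effect: d = |μ_{device A} − μ_{device B}| / σ = |1370.1 − 1223.3| / 283.3 = 0.5182
Noncentrality parameter: δ = d·√(n/2) = 0.5182 × √(83/2) = 3.3381
One-sided α = 0.05 → critical value z_{0.05} = 1.645.
Power = Φ(δ − 1.645) = Φ(1.693) = 0.9548.

Power ≈ 0.955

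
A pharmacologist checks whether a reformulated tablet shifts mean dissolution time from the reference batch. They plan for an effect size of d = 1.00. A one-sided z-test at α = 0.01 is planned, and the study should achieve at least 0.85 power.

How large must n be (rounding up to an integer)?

For power 0.85 need Φ(δ − z_{0.01}) = 0.85, so δ = z_{0.01} + z_{0.15} = 2.326 + 1.036 = 3.363.
δ = d·√n ⇒ n = (δ/d)² = (3.363 / 1.00)² = 11.31.
Round up to the next whole unit.

n = 12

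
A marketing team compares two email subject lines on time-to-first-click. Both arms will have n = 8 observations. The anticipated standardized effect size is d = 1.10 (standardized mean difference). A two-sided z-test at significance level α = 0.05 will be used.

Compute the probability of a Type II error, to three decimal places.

Noncentrality parameter: δ = d·√(n/2) = 1.10 × √(8/2) = 2.2000
Critical value for a two-sided test at α = 0.05: z_{α/2} = 1.960.
Power = Φ(δ − 1.960) + Φ(−δ − 1.960) = Φ(0.240) + Φ(-4.160) = 0.5948 + 0.0000 = 0.5949.
Type II error: β = 1 − power = 1 − 0.5949 = 0.4051.

β ≈ 0.405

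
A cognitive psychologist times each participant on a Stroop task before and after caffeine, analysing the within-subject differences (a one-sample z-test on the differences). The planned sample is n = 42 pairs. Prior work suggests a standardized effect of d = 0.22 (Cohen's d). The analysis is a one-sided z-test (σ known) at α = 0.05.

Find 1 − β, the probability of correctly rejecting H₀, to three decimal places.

Power ≈ 0.413

Noncentrality parameter: δ = d·√n = 0.22 × √42 = 1.4258
Critical value for a one-sided test at α = 0.05: z_α = 1.645.
Power = P(Z > 1.645 − δ) = Φ(-0.219) = 0.4133.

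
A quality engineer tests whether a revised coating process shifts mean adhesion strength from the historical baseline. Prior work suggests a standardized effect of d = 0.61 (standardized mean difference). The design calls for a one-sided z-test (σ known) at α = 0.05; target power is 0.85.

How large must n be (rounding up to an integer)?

Set Φ(δ − 1.645) = 0.85; then δ − 1.645 = Φ⁻¹(0.85) = 1.036, giving δ = 2.681.
δ = d·√n ⇒ n = (δ/d)² = (2.681 / 0.61)² = 19.32.
Rounding up, n = 20.

n = 20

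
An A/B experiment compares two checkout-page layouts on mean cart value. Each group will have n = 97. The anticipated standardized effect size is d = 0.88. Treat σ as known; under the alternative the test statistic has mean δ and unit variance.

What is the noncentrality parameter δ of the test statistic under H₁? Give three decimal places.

δ ≈ 6.128

The noncentrality parameter scales effect size by the design's sample-size factor: δ = d·√(n/2) = 0.88 × √(97/2) = 6.1285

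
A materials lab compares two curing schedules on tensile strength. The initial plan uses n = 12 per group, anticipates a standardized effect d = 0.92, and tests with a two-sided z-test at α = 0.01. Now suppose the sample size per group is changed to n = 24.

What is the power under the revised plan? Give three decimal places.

With n = 24 per group: δ = d·√(n/2) = 0.92 × √(24/2) = 3.1870. Critical value z_{0.005} = 2.576.
Revised power = Φ(δ − 2.576) + Φ(−δ − 2.576) = Φ(0.611) + Φ(-5.763) = 0.7294 + 0.0000 = 0.7294.

Power ≈ 0.729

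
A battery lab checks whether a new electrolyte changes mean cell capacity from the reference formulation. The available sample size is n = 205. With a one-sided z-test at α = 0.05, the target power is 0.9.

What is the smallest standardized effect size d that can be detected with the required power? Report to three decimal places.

Required noncentrality: δ = z_{0.05} + z_{0.10} = 1.645 + 1.282 = 2.926.
δ = d·√n ⇒ d = δ/√n = 2.926/√205 = 0.2044.

d ≈ 0.204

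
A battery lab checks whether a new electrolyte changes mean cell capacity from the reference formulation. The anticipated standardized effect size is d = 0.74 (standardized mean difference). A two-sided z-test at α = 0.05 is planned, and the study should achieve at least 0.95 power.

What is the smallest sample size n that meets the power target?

n = 24

For power 0.95 need Φ(δ − z_{0.025}) = 0.95, so δ = z_{0.025} + z_{0.05} = 1.960 + 1.645 = 3.605.
(Ignoring the negligible lower-tail rejection probability gives the usual closed-form inversion.)
δ = d·√n ⇒ n = (δ/d)² = (3.605 / 0.74)² = 23.73.
Round up to the next whole unit.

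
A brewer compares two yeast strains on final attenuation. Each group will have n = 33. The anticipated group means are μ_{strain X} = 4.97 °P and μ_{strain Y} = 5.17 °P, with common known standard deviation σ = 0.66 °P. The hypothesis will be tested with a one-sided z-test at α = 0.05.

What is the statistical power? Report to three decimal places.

Standardized effect: d = |μ_{strain X} − μ_{strain Y}| / σ = |4.97 − 5.17| / 0.66 = 0.3030
Noncentrality parameter: δ = d·√(n/2) = 0.3030 × √(33/2) = 1.2309
One-sided α = 0.05 → critical value z_{0.05} = 1.645.
Power = Φ(δ − 1.645) = Φ(-0.414) = 0.3395.

Power ≈ 0.339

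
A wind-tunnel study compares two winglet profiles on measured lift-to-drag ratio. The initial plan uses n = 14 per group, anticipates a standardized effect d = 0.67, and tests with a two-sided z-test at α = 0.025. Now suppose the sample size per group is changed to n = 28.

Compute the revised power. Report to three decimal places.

Power ≈ 0.605

With n = 28 per group: δ = d·√(n/2) = 0.67 × √(28/2) = 2.5069. Critical value z_{0.0125} = 2.241.
Revised power = Φ(δ − 2.241) + Φ(−δ − 2.241) = Φ(0.266) + Φ(-4.748) = 0.6047 + 0.0000 = 0.6047.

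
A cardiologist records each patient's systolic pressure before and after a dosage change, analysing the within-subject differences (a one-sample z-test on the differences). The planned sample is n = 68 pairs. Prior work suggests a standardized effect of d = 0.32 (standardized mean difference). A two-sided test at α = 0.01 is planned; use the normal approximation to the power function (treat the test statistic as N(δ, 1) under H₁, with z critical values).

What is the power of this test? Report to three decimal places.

Power ≈ 0.525

Noncentrality parameter: δ = d·√n = 0.32 × √68 = 2.6388
Two-sided α = 0.01 → critical value z_{0.005} = 2.576.
Power = Φ(δ − 2.576) + Φ(−δ − 2.576) = Φ(0.063) + Φ(-5.215) = 0.5251 + 0.0000 = 0.5251.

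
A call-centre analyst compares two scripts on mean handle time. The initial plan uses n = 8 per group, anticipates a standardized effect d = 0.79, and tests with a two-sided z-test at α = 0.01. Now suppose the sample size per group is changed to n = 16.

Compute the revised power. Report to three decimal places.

Power ≈ 0.366

With n = 16 per group: δ = d·√(n/2) = 0.79 × √(16/2) = 2.2345. Critical value z_{0.005} = 2.576.
Revised power = Φ(δ − 2.576) + Φ(−δ − 2.576) = Φ(-0.341) + Φ(-4.810) = 0.3664 + 0.0000 = 0.3664.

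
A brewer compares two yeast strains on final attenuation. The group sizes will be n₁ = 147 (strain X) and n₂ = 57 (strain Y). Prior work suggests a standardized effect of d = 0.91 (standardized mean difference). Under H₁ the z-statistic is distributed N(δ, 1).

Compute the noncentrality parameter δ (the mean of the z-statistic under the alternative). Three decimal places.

δ ≈ 5.832

The noncentrality parameter scales effect size by the design's sample-size factor: δ = d / √(1/n₁ + 1/n₂) = 0.91 / √(1/147 + 1/57) = 5.8321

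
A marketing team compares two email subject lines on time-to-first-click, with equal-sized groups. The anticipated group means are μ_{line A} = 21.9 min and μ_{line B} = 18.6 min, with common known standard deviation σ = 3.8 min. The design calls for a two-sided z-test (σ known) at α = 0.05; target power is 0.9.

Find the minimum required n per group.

n = 28 per group

Standardized effect: d = |μ_{line A} − μ_{line B}| / σ = |21.9 − 18.6| / 3.8 = 0.8684
Set Φ(δ − 1.960) = 0.9; then δ − 1.960 = Φ⁻¹(0.9) = 1.282, giving δ = 3.242.
(Ignoring the negligible lower-tail rejection probability gives the usual closed-form inversion.)
δ = d·√(n/2) ⇒ n = 2(δ/d)² = 2 × (3.242 / 0.8684)² = 27.87.
Round up to the next whole unit.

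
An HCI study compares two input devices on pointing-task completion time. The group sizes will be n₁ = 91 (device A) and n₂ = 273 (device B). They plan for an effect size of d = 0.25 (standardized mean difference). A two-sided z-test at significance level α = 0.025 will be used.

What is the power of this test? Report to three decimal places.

Noncentrality parameter: δ = d / √(1/n₁ + 1/n₂) = 0.25 / √(1/91 + 1/273) = 2.0653
Critical value for a two-sided test at α = 0.025: z_{α/2} = 2.241.
Power = Φ(δ − 2.241) + Φ(−δ − 2.241) = Φ(-0.176) + Φ(-4.307) = 0.4301 + 0.0000 = 0.4301.

Power ≈ 0.430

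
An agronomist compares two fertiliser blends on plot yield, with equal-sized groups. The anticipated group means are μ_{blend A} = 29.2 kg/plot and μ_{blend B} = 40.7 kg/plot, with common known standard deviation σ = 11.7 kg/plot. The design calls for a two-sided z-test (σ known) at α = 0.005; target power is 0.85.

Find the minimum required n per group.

Standardized effect: d = |μ_{blend A} − μ_{blend B}| / σ = |29.2 − 40.7| / 11.7 = 0.9829
Set Φ(δ − 2.807) = 0.85; then δ − 2.807 = Φ⁻¹(0.85) = 1.036, giving δ = 3.843.
(Ignoring the negligible lower-tail rejection probability gives the usual closed-form inversion.)
δ = d·√(n/2) ⇒ n = 2(δ/d)² = 2 × (3.843 / 0.9829)² = 30.58.
Rounding up, n = 31 per group.

n = 31 per group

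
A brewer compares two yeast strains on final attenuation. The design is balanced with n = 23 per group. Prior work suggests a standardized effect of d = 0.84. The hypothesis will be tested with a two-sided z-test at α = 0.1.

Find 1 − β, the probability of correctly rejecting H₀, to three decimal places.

Noncentrality parameter: δ = d·√(n/2) = 0.84 × √(23/2) = 2.8486
Two-sided α = 0.1 → critical value z_{0.05} = 1.645.
Power = Φ(δ − 1.645) + Φ(−δ − 1.645) = Φ(1.204) + Φ(-4.493) = 0.8857 + 0.0000 = 0.8857.

Power ≈ 0.886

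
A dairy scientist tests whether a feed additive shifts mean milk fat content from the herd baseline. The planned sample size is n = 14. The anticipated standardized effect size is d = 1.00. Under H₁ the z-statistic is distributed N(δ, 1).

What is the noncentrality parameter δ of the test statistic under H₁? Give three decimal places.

δ ≈ 3.742

The noncentrality parameter scales effect size by the design's sample-size factor: δ = d·√n = 1.00 × √14 = 3.7417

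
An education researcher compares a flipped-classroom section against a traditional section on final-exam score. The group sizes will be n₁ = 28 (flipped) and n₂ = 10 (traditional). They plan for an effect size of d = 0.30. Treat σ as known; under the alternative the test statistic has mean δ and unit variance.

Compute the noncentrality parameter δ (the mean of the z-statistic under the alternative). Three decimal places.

δ ≈ 0.814

δ = d / √(1/n₁ + 1/n₂) = 0.30 / √(1/28 + 1/10) = 0.8143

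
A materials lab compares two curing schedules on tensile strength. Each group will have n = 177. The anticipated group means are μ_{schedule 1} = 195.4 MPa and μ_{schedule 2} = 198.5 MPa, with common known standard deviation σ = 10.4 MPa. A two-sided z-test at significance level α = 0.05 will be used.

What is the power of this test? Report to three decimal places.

Power ≈ 0.801

Standardized effect: d = |μ_{schedule 1} − μ_{schedule 2}| / σ = |195.4 − 198.5| / 10.4 = 0.2981
Noncentrality parameter: δ = d·√(n/2) = 0.2981 × √(177/2) = 2.8041
Two-sided α = 0.05 → critical value z_{0.025} = 1.960.
Power = Φ(δ − 1.960) + Φ(−δ − 1.960) = Φ(0.844) + Φ(-4.764) = 0.8007 + 0.0000 = 0.8007.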